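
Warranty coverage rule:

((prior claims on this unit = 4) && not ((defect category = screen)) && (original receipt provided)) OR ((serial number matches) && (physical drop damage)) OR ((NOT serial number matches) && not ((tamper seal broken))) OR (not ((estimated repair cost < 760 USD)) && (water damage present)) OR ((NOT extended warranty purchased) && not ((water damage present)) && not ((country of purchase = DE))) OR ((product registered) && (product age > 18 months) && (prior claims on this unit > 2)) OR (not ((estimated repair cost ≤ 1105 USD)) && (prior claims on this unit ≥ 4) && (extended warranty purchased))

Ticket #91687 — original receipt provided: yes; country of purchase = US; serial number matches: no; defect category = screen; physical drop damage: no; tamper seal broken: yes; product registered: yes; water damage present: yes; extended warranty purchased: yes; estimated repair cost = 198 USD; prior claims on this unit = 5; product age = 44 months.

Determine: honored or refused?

Honored

Atomic conditions:
  prior claims on this unit = 4: 5 == 4 is false
  defect category = screen: screen == screen is true
  original receipt provided: yes → true
  serial number matches: no → false
  physical drop damage: no → false
  NOT serial number matches: no → true
  tamper seal broken: yes → true
  estimated repair cost < 760 USD: 198 < 760 is true
  water damage present: yes → true
  NOT extended warranty purchased: yes → false
  country of purchase = DE: US == DE is false
  product registered: yes → true
  product age > 18 months: 44 > 18 is true
  prior claims on this unit > 2: 5 > 2 is true
  estimated repair cost ≤ 1105 USD: 198 ≤ 1105 is true
  prior claims on this unit ≥ 4: 5 ≥ 4 is true
  extended warranty purchased: yes → true
Combine:
[1.2] NOT true = false
[1] false AND false AND true = false
[2] false AND false = false
[3.2] NOT true = false
[3] true AND false = false
[4.1] NOT true = false
[4] false AND true = false
[5.2] NOT true = false
[5.3] NOT false = true
[5] false AND false AND true = false
[6] true AND true AND true = true
[7.1] NOT true = false
[7] false AND true AND true = false
[root] false OR false OR false OR false OR false OR true OR false = true
Overall: true → honored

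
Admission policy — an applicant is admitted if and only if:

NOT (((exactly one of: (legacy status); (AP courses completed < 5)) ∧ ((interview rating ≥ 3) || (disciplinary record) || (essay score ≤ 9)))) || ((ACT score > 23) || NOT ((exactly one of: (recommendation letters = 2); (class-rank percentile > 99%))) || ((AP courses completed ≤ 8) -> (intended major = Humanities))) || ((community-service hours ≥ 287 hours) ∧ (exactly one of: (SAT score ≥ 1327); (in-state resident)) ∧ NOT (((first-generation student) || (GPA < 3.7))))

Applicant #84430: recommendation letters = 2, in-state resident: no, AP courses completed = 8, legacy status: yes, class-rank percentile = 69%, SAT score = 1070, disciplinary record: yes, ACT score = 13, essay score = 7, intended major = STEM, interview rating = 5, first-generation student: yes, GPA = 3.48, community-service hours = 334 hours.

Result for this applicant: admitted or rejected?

Rejected

Atomic conditions:
  legacy status: yes → true
  AP courses completed < 5: 8 < 5 is false
  interview rating ≥ 3: 5 ≥ 3 is true
  disciplinary record: yes → true
  essay score ≤ 9: 7 ≤ 9 is true
  ACT score > 23: 13 > 23 is false
  recommendation letters = 2: 2 == 2 is true
  class-rank percentile > 99%: 69 > 99 is false
  AP courses completed ≤ 8: 8 ≤ 8 is true
  intended major = Humanities: STEM == Humanities is false
  community-service hours ≥ 287 hours: 334 ≥ 287 is true
  SAT score ≥ 1327: 1070 ≥ 1327 is false
  in-state resident: no → false
  first-generation student: yes → true
  GPA < 3.7: 3.48 < 3.7 is true
Combine:
[1.1.1] exactly-one(true, false) = true
[1.1.2] true OR true OR true = true
[1.1] true AND true = true
[1] NOT true = false
[2.2.1] exactly-one(true, false) = true
[2.2] NOT true = false
[2.3] true → false = false
[2] false OR false OR false = false
[3.2] exactly-one(false, false) = false
[3.3.1] true OR true = true
[3.3] NOT true = false
[3] true AND false AND false = false
[root] false OR false OR false = false
Overall: false → rejected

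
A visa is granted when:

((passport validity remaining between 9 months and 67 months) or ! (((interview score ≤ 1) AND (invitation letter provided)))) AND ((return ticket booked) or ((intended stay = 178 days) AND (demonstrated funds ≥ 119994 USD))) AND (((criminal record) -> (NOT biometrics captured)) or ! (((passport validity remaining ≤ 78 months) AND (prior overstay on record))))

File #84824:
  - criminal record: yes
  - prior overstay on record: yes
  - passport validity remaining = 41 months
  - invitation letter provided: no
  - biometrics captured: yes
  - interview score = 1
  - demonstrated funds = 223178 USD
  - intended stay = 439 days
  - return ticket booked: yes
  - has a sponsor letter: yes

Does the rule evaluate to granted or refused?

Refused

Atomic conditions:
  passport validity remaining between 9 months and 67 months: 41 in [9, 67] is true
  interview score ≤ 1: 1 ≤ 1 is true
  invitation letter provided: no → false
  return ticket booked: yes → true
  intended stay = 178 days: 439 == 178 is false
  demonstrated funds ≥ 119994 USD: 223178 ≥ 119994 is true
  criminal record: yes → true
  NOT biometrics captured: yes → false
  passport validity remaining ≤ 78 months: 41 ≤ 78 is true
  prior overstay on record: yes → true
Combine:
[1.2.1] true AND false = false
[1.2] NOT false = true
[1] true OR true = true
[2.2] false AND true = false
[2] true OR false = true
[3.1] true → false = false
[3.2.1] true AND true = true
[3.2] NOT true = false
[3] false OR false = false
[root] true AND true AND false = false
Overall: false → refused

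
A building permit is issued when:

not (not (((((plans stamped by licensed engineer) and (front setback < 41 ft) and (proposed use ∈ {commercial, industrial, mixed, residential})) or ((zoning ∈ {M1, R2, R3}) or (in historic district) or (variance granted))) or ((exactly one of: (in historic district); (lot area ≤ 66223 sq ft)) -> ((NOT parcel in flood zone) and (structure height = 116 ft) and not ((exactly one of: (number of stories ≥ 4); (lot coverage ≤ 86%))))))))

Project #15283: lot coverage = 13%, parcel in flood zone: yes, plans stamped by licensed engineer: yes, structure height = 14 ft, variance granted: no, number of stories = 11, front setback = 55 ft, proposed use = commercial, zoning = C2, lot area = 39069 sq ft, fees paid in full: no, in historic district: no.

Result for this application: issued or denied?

Atomic conditions:
  plans stamped by licensed engineer: yes → true
  front setback < 41 ft: 55 < 41 is false
  proposed use ∈ {commercial, industrial, mixed, residential}: commercial is in the set → true
  zoning ∈ {M1, R2, R3}: C2 is not in the set → false
  in historic district: no → false
  variance granted: no → false
  lot area ≤ 66223 sq ft: 39069 ≤ 66223 is true
  NOT parcel in flood zone: yes → false
  structure height = 116 ft: 14 == 116 is false
  number of stories ≥ 4: 11 ≥ 4 is true
  lot coverage ≤ 86%: 13 ≤ 86 is true
Combine:
[1.1.1.1] true AND false AND true = false
[1.1.1.2] false OR false OR false = false
[1.1.1] false OR false = false
[1.1.2.1] exactly-one(false, true) = true
[1.1.2.2.3.1] exactly-one(true, true) = false
[1.1.2.2.3] NOT false = true
[1.1.2.2] false AND false AND true = false
[1.1.2] true → false = false
[1.1] false OR false = false
[1] NOT false = true
[root] NOT true = false
Overall: false → denied

Denied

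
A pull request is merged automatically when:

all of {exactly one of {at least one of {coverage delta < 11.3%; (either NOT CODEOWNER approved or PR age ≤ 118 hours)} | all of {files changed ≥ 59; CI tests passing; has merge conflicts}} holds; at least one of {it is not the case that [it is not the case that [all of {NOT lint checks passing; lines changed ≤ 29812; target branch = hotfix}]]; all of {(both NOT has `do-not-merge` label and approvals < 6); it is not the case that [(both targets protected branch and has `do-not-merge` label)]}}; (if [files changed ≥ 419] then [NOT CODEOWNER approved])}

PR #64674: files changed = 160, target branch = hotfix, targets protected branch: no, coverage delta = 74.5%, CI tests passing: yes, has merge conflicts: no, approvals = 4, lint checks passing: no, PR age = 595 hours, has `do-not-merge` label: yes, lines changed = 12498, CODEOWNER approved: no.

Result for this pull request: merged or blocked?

Merged

Atomic conditions:
  coverage delta < 11.3%: 74.5 < 11.3 is false
  NOT CODEOWNER approved: no → true
  PR age ≤ 118 hours: 595 ≤ 118 is false
  files changed ≥ 59: 160 ≥ 59 is true
  CI tests passing: yes → true
  has merge conflicts: no → false
  NOT lint checks passing: no → true
  lines changed ≤ 29812: 12498 ≤ 29812 is true
  target branch = hotfix: hotfix == hotfix is true
  NOT has `do-not-merge` label: yes → false
  approvals < 6: 4 < 6 is true
  targets protected branch: no → false
  has `do-not-merge` label: yes → true
  files changed ≥ 419: 160 ≥ 419 is false
Combine:
[1.1.2] true OR false = true
[1.1] false OR true = true
[1.2] true AND true AND false = false
[1] exactly-one(true, false) = true
[2.1.1.1] true AND true AND true = true
[2.1.1] NOT true = false
[2.1] NOT false = true
[2.2.1] false AND true = false
[2.2.2.1] false AND true = false
[2.2.2] NOT false = true
[2.2] false AND true = false
[2] true OR false = true
[3] false → true (antecedent false ⇒ implication holds) = true
[root] true AND true AND true = true
Overall: true → merged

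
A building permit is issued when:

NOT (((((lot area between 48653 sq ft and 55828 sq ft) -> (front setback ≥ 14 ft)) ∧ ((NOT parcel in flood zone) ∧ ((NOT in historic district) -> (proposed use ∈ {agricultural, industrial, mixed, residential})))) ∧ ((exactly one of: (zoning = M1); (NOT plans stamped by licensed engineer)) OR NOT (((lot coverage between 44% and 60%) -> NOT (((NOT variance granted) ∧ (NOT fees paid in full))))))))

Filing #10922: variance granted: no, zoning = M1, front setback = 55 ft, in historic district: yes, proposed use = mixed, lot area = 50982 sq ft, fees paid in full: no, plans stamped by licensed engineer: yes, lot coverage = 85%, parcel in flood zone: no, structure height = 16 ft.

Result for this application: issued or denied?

Denied

Atomic conditions:
  lot area between 48653 sq ft and 55828 sq ft: 50982 in [48653, 55828] is true
  front setback ≥ 14 ft: 55 ≥ 14 is true
  NOT parcel in flood zone: no → true
  NOT in historic district: yes → false
  proposed use ∈ {agricultural, industrial, mixed, residential}: mixed is in the set → true
  zoning = M1: M1 == M1 is true
  NOT plans stamped by licensed engineer: yes → false
  lot coverage between 44% and 60%: 85 in [44, 60] is false
  NOT variance granted: no → true
  NOT fees paid in full: no → true
Combine:
[1.1.1] true → true = true
[1.1.2.2] false → true (antecedent false ⇒ implication holds) = true
[1.1.2] true AND true = true
[1.1] true AND true = true
[1.2.1] exactly-one(true, false) = true
[1.2.2.1.2.1] true AND true = true
[1.2.2.1.2] NOT true = false
[1.2.2.1] false → false (antecedent false ⇒ implication holds) = true
[1.2.2] NOT true = false
[1.2] true OR false = true
[1] true AND true = true
[root] NOT true = false
Overall: false → denied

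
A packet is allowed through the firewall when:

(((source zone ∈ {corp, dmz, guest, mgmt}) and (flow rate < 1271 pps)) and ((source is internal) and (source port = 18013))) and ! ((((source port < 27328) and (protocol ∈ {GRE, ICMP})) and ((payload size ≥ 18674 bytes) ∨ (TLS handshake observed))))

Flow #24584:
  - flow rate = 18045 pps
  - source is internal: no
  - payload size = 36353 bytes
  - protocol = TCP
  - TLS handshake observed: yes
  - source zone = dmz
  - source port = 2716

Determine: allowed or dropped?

Dropped

Atomic conditions:
  source zone ∈ {corp, dmz, guest, mgmt}: dmz is in the set → true
  flow rate < 1271 pps: 18045 < 1271 is false
  source is internal: no → false
  source port = 18013: 2716 == 18013 is false
  source port < 27328: 2716 < 27328 is true
  protocol ∈ {GRE, ICMP}: TCP is not in the set → false
  payload size ≥ 18674 bytes: 36353 ≥ 18674 is true
  TLS handshake observed: yes → true
Combine:
[1.1] true AND false = false
[1.2] false AND false = false
[1] false AND false = false
[2.1.1] true AND false = false
[2.1.2] true OR true = true
[2.1] false AND true = false
[2] NOT false = true
[root] false AND true = false
Overall: false → dropped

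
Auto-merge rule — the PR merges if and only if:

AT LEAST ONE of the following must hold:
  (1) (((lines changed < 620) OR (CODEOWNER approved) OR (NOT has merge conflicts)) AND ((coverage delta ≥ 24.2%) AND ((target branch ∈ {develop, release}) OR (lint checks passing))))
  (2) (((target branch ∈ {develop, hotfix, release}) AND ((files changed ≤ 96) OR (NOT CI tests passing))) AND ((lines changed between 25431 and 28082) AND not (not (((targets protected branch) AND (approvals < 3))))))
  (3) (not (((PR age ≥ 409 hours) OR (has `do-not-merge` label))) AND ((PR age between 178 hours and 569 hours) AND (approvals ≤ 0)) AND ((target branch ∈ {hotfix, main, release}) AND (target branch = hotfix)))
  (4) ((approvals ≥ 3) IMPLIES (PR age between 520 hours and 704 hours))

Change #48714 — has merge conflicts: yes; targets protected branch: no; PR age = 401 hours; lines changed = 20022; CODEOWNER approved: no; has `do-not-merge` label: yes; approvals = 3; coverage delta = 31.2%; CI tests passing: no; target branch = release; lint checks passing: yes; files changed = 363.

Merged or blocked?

Blocked

Atomic conditions:
  lines changed < 620: 20022 < 620 is false
  CODEOWNER approved: no → false
  NOT has merge conflicts: yes → false
  coverage delta ≥ 24.2%: 31.2 ≥ 24.2 is true
  target branch ∈ {develop, release}: release is in the set → true
  lint checks passing: yes → true
  target branch ∈ {develop, hotfix, release}: release is in the set → true
  files changed ≤ 96: 363 ≤ 96 is false
  NOT CI tests passing: no → true
  lines changed between 25431 and 28082: 20022 in [25431, 28082] is false
  targets protected branch: no → false
  approvals < 3: 3 < 3 is false
  PR age ≥ 409 hours: 401 ≥ 409 is false
  has `do-not-merge` label: yes → true
  PR age between 178 hours and 569 hours: 401 in [178, 569] is true
  approvals ≤ 0: 3 ≤ 0 is false
  target branch ∈ {hotfix, main, release}: release is in the set → true
  target branch = hotfix: release == hotfix is false
  approvals ≥ 3: 3 ≥ 3 is true
  PR age between 520 hours and 704 hours: 401 in [520, 704] is false
Combine:
[1.1] false OR false OR false = false
[1.2.2] true OR true = true
[1.2] true AND true = true
[1] false AND true = false
[2.1.2] false OR true = true
[2.1] true AND true = true
[2.2.2.1.1] false AND false = false
[2.2.2.1] NOT false = true
[2.2.2] NOT true = false
[2.2] false AND false = false
[2] true AND false = false
[3.1.1] false OR true = true
[3.1] NOT true = false
[3.2] true AND false = false
[3.3] true AND false = false
[3] false AND false AND false = false
[4] true → false = false
[root] false OR false OR false OR false = false
Overall: false → blocked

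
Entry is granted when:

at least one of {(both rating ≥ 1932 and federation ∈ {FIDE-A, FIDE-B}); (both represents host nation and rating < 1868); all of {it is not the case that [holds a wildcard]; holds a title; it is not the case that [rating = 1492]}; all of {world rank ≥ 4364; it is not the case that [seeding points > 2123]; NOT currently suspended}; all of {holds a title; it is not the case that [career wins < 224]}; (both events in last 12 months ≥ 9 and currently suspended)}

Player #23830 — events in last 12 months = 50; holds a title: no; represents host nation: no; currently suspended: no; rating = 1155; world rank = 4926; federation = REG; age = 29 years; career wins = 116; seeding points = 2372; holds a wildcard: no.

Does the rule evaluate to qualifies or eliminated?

Eliminated

Atomic conditions:
  rating ≥ 1932: 1155 ≥ 1932 is false
  federation ∈ {FIDE-A, FIDE-B}: REG is not in the set → false
  represents host nation: no → false
  rating < 1868: 1155 < 1868 is true
  holds a wildcard: no → false
  holds a title: no → false
  rating = 1492: 1155 == 1492 is false
  world rank ≥ 4364: 4926 ≥ 4364 is true
  seeding points > 2123: 2372 > 2123 is true
  NOT currently suspended: no → true
  career wins < 224: 116 < 224 is true
  events in last 12 months ≥ 9: 50 ≥ 9 is true
  currently suspended: no → false
Combine:
[1] false AND false = false
[2] false AND true = false
[3.1] NOT false = true
[3.3] NOT false = true
[3] true AND false AND true = false
[4.2] NOT true = false
[4] true AND false AND true = false
[5.2] NOT true = false
[5] false AND false = false
[6] true AND false = false
[root] false OR false OR false OR false OR false OR false = false
Overall: false → eliminated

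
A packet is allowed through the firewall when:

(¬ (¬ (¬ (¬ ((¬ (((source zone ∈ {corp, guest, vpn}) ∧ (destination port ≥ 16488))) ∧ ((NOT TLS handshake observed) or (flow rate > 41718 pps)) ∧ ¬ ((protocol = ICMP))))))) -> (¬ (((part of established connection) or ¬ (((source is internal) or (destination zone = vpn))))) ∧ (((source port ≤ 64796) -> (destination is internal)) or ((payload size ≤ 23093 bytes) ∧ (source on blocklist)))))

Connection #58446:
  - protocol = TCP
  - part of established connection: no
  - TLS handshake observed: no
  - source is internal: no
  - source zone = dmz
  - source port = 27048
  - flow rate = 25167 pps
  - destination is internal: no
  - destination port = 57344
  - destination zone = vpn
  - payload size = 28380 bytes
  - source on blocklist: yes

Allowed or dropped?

Dropped

Atomic conditions:
  source zone ∈ {corp, guest, vpn}: dmz is not in the set → false
  destination port ≥ 16488: 57344 ≥ 16488 is true
  NOT TLS handshake observed: no → true
  flow rate > 41718 pps: 25167 > 41718 is false
  protocol = ICMP: TCP == ICMP is false
  part of established connection: no → false
  source is internal: no → false
  destination zone = vpn: vpn == vpn is true
  source port ≤ 64796: 27048 ≤ 64796 is true
  destination is internal: no → false
  payload size ≤ 23093 bytes: 28380 ≤ 23093 is false
  source on blocklist: yes → true
Combine:
[1.1.1.1.1.1.1] false AND true = false
[1.1.1.1.1.1] NOT false = true
[1.1.1.1.1.2] true OR false = true
[1.1.1.1.1.3] NOT false = true
[1.1.1.1.1] true AND true AND true = true
[1.1.1.1] NOT true = false
[1.1.1] NOT false = true
[1.1] NOT true = false
[1] NOT false = true
[2.1.1.2.1] false OR true = true
[2.1.1.2] NOT true = false
[2.1.1] false OR false = false
[2.1] NOT false = true
[2.2.1] true → false = false
[2.2.2] false AND true = false
[2.2] false OR false = false
[2] true AND false = false
[root] true → false = false
Overall: false → dropped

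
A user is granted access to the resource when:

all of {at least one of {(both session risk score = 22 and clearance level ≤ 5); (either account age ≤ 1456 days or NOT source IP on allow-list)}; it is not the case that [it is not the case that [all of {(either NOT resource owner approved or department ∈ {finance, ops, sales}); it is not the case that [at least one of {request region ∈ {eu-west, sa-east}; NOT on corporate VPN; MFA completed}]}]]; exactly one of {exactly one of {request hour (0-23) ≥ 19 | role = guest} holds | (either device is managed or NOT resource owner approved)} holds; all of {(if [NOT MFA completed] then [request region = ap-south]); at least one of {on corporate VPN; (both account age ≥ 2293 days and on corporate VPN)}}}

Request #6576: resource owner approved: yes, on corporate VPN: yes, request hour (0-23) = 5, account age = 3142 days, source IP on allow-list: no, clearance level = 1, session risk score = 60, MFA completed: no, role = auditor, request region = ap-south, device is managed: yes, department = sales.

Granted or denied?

Granted

Atomic conditions:
  session risk score = 22: 60 == 22 is false
  clearance level ≤ 5: 1 ≤ 5 is true
  account age ≤ 1456 days: 3142 ≤ 1456 is false
  NOT source IP on allow-list: no → true
  NOT resource owner approved: yes → false
  department ∈ {finance, ops, sales}: sales is in the set → true
  request region ∈ {eu-west, sa-east}: ap-south is not in the set → false
  NOT on corporate VPN: yes → false
  MFA completed: no → false
  request hour (0-23) ≥ 19: 5 ≥ 19 is false
  role = guest: auditor == guest is false
  device is managed: yes → true
  NOT MFA completed: no → true
  request region = ap-south: ap-south == ap-south is true
  on corporate VPN: yes → true
  account age ≥ 2293 days: 3142 ≥ 2293 is true
Combine:
[1.1] false AND true = false
[1.2] false OR true = true
[1] false OR true = true
[2.1.1.1] false OR true = true
[2.1.1.2.1] false OR false OR false = false
[2.1.1.2] NOT false = true
[2.1.1] true AND true = true
[2.1] NOT true = false
[2] NOT false = true
[3.1] exactly-one(false, false) = false
[3.2] true OR false = true
[3] exactly-one(false, true) = true
[4.1] true → true = true
[4.2.2] true AND true = true
[4.2] true OR true = true
[4] true AND true = true
[root] true AND true AND true AND true = true
Overall: true → granted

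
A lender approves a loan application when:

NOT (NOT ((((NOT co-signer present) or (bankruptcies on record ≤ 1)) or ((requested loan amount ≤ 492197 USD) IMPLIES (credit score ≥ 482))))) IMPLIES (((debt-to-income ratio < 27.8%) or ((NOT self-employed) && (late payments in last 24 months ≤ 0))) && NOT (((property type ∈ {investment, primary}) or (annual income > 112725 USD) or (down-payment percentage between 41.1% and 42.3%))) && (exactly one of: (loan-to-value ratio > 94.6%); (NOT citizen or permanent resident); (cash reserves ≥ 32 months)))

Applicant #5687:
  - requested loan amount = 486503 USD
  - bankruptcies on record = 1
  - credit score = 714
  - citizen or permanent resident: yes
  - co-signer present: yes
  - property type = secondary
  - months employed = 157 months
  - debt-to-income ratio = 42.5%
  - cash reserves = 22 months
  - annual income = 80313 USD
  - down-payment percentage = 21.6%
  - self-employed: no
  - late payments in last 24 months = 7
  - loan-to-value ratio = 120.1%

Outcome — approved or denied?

Denied

Atomic conditions:
  NOT co-signer present: yes → false
  bankruptcies on record ≤ 1: 1 ≤ 1 is true
  requested loan amount ≤ 492197 USD: 486503 ≤ 492197 is true
  credit score ≥ 482: 714 ≥ 482 is true
  debt-to-income ratio < 27.8%: 42.5 < 27.8 is false
  NOT self-employed: no → true
  late payments in last 24 months ≤ 0: 7 ≤ 0 is false
  property type ∈ {investment, primary}: secondary is not in the set → false
  annual income > 112725 USD: 80313 > 112725 is false
  down-payment percentage between 41.1% and 42.3%: 21.6 in [41.1, 42.3] is false
  loan-to-value ratio > 94.6%: 120.1 > 94.6 is true
  NOT citizen or permanent resident: yes → false
  cash reserves ≥ 32 months: 22 ≥ 32 is false
Combine:
[1.1.1.1] false OR true = true
[1.1.1.2] true → true = true
[1.1.1] true OR true = true
[1.1] NOT true = false
[1] NOT false = true
[2.1.2] true AND false = false
[2.1] false OR false = false
[2.2.1] false OR false OR false = false
[2.2] NOT false = true
[2.3] exactly-one(true, false, false) = true
[2] false AND true AND true = false
[root] true → false = false
Overall: false → denied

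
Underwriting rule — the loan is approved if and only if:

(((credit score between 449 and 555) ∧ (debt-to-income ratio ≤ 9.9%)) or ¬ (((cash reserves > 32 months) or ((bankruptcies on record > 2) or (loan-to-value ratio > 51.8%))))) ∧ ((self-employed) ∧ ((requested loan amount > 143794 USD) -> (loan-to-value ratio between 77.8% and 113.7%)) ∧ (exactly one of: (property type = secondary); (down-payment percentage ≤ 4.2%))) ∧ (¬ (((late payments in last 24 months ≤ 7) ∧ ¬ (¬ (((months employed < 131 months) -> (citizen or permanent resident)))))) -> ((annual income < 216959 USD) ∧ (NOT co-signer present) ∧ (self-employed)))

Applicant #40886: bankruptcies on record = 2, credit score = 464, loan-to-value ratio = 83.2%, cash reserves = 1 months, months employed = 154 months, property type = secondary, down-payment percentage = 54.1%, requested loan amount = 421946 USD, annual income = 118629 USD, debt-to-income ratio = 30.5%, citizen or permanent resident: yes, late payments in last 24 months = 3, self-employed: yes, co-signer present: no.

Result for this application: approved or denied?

Denied

Atomic conditions:
  credit score between 449 and 555: 464 in [449, 555] is true
  debt-to-income ratio ≤ 9.9%: 30.5 ≤ 9.9 is false
  cash reserves > 32 months: 1 > 32 is false
  bankruptcies on record > 2: 2 > 2 is false
  loan-to-value ratio > 51.8%: 83.2 > 51.8 is true
  self-employed: yes → true
  requested loan amount > 143794 USD: 421946 > 143794 is true
  loan-to-value ratio between 77.8% and 113.7%: 83.2 in [77.8, 113.7] is true
  property type = secondary: secondary == secondary is true
  down-payment percentage ≤ 4.2%: 54.1 ≤ 4.2 is false
  late payments in last 24 months ≤ 7: 3 ≤ 7 is true
  months employed < 131 months: 154 < 131 is false
  citizen or permanent resident: yes → true
  annual income < 216959 USD: 118629 < 216959 is true
  NOT co-signer present: no → true
Combine:
[1.1] true AND false = false
[1.2.1.2] false OR true = true
[1.2.1] false OR true = true
[1.2] NOT true = false
[1] false OR false = false
[2.2] true → true = true
[2.3] exactly-one(true, false) = true
[2] true AND true AND true = true
[3.1.1.2.1.1] false → true (antecedent false ⇒ implication holds) = true
[3.1.1.2.1] NOT true = false
[3.1.1.2] NOT false = true
[3.1.1] true AND true = true
[3.1] NOT true = false
[3.2] true AND true AND true = true
[3] false → true (antecedent false ⇒ implication holds) = true
[root] false AND true AND true = false
Overall: false → denied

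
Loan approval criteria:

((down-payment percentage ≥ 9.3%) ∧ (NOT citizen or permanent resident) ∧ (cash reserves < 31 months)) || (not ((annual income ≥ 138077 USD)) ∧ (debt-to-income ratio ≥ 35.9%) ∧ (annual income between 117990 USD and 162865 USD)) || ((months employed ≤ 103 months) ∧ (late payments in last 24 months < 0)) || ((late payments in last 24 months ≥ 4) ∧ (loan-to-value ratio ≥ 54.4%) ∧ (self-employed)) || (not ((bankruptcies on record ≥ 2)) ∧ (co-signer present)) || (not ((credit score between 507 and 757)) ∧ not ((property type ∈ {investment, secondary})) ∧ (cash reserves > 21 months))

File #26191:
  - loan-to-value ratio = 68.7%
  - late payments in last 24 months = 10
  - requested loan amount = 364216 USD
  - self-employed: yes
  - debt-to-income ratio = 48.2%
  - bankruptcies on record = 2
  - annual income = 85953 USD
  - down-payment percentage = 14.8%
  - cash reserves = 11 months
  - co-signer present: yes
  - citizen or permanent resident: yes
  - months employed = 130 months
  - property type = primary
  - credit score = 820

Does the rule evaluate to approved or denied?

Atomic conditions:
  down-payment percentage ≥ 9.3%: 14.8 ≥ 9.3 is true
  NOT citizen or permanent resident: yes → false
  cash reserves < 31 months: 11 < 31 is true
  annual income ≥ 138077 USD: 85953 ≥ 138077 is false
  debt-to-income ratio ≥ 35.9%: 48.2 ≥ 35.9 is true
  annual income between 117990 USD and 162865 USD: 85953 in [117990, 162865] is false
  months employed ≤ 103 months: 130 ≤ 103 is false
  late payments in last 24 months < 0: 10 < 0 is false
  late payments in last 24 months ≥ 4: 10 ≥ 4 is true
  loan-to-value ratio ≥ 54.4%: 68.7 ≥ 54.4 is true
  self-employed: yes → true
  bankruptcies on record ≥ 2: 2 ≥ 2 is true
  co-signer present: yes → true
  credit score between 507 and 757: 820 in [507, 757] is false
  property type ∈ {investment, secondary}: primary is not in the set → false
  cash reserves > 21 months: 11 > 21 is false
Combine:
[1] true AND false AND true = false
[2.1] NOT false = true
[2] true AND true AND false = false
[3] false AND false = false
[4] true AND true AND true = true
[5.1] NOT true = false
[5] false AND true = false
[6.1] NOT false = true
[6.2] NOT false = true
[6] true AND true AND false = false
[root] false OR false OR false OR true OR false OR false = true
Overall: true → approved

Approved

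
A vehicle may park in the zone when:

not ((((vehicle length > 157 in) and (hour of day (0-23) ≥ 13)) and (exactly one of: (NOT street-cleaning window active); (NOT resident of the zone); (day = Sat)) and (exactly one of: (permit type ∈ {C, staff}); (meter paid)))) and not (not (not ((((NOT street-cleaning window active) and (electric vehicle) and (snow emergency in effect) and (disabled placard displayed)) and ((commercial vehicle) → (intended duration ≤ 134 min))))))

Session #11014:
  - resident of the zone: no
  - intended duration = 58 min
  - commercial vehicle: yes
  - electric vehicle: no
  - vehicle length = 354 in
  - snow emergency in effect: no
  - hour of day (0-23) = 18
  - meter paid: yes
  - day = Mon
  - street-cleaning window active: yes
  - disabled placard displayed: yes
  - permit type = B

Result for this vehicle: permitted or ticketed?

Ticketed

Atomic conditions:
  vehicle length > 157 in: 354 > 157 is true
  hour of day (0-23) ≥ 13: 18 ≥ 13 is true
  NOT street-cleaning window active: yes → false
  NOT resident of the zone: no → true
  day = Sat: Mon == Sat is false
  permit type ∈ {C, staff}: B is not in the set → false
  meter paid: yes → true
  electric vehicle: no → false
  snow emergency in effect: no → false
  disabled placard displayed: yes → true
  commercial vehicle: yes → true
  intended duration ≤ 134 min: 58 ≤ 134 is true
Combine:
[1.1.1] true AND true = true
[1.1.2] exactly-one(false, true, false) = true
[1.1.3] exactly-one(false, true) = true
[1.1] true AND true AND true = true
[1] NOT true = false
[2.1.1.1.1] false AND false AND false AND true = false
[2.1.1.1.2] true → true = true
[2.1.1.1] false AND true = false
[2.1.1] NOT false = true
[2.1] NOT true = false
[2] NOT false = true
[root] false AND true = false
Overall: false → ticketed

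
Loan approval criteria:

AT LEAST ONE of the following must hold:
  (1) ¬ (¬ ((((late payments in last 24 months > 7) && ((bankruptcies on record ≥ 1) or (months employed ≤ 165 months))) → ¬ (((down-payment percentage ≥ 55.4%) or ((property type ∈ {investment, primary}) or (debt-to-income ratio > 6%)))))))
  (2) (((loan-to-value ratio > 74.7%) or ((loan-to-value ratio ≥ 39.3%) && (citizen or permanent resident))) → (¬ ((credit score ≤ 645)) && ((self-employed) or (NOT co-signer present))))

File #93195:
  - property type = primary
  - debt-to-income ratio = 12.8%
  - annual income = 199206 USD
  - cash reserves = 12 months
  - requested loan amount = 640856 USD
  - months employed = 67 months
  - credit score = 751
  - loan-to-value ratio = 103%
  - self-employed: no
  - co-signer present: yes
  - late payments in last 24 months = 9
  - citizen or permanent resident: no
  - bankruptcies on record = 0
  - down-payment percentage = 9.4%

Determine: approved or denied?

Atomic conditions:
  late payments in last 24 months > 7: 9 > 7 is true
  bankruptcies on record ≥ 1: 0 ≥ 1 is false
  months employed ≤ 165 months: 67 ≤ 165 is true
  down-payment percentage ≥ 55.4%: 9.4 ≥ 55.4 is false
  property type ∈ {investment, primary}: primary is in the set → true
  debt-to-income ratio > 6%: 12.8 > 6 is true
  loan-to-value ratio > 74.7%: 103 > 74.7 is true
  loan-to-value ratio ≥ 39.3%: 103 ≥ 39.3 is true
  citizen or permanent resident: no → false
  credit score ≤ 645: 751 ≤ 645 is false
  self-employed: no → false
  NOT co-signer present: yes → false
Combine:
[1.1.1.1.2] false OR true = true
[1.1.1.1] true AND true = true
[1.1.1.2.1.2] true OR true = true
[1.1.1.2.1] false OR true = true
[1.1.1.2] NOT true = false
[1.1.1] true → false = false
[1.1] NOT false = true
[1] NOT true = false
[2.1.2] true AND false = false
[2.1] true OR false = true
[2.2.1] NOT false = true
[2.2.2] false OR false = false
[2.2] true AND false = false
[2] true → false = false
[root] false OR false = false
Overall: false → denied

Denied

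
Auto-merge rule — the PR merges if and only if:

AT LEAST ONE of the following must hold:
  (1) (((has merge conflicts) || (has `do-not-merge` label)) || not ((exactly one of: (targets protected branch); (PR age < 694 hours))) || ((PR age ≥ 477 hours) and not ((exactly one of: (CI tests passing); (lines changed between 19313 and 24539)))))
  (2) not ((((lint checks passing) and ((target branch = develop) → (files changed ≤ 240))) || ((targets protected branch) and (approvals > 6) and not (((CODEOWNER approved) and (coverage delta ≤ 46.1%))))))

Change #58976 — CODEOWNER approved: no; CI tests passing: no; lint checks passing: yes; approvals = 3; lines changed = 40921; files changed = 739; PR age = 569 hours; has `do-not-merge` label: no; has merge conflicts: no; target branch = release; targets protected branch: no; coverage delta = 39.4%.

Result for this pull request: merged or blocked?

Atomic conditions:
  has merge conflicts: no → false
  has `do-not-merge` label: no → false
  targets protected branch: no → false
  PR age < 694 hours: 569 < 694 is true
  PR age ≥ 477 hours: 569 ≥ 477 is true
  CI tests passing: no → false
  lines changed between 19313 and 24539: 40921 in [19313, 24539] is false
  lint checks passing: yes → true
  target branch = develop: release == develop is false
  files changed ≤ 240: 739 ≤ 240 is false
  approvals > 6: 3 > 6 is false
  CODEOWNER approved: no → false
  coverage delta ≤ 46.1%: 39.4 ≤ 46.1 is true
Combine:
[1.1] false OR false = false
[1.2.1] exactly-one(false, true) = true
[1.2] NOT true = false
[1.3.2.1] exactly-one(false, false) = false
[1.3.2] NOT false = true
[1.3] true AND true = true
[1] false OR false OR true = true
[2.1.1.2] false → false (antecedent false ⇒ implication holds) = true
[2.1.1] true AND true = true
[2.1.2.3.1] false AND true = false
[2.1.2.3] NOT false = true
[2.1.2] false AND false AND true = false
[2.1] true OR false = true
[2] NOT true = false
[root] true OR false = true
Overall: true → merged

Merged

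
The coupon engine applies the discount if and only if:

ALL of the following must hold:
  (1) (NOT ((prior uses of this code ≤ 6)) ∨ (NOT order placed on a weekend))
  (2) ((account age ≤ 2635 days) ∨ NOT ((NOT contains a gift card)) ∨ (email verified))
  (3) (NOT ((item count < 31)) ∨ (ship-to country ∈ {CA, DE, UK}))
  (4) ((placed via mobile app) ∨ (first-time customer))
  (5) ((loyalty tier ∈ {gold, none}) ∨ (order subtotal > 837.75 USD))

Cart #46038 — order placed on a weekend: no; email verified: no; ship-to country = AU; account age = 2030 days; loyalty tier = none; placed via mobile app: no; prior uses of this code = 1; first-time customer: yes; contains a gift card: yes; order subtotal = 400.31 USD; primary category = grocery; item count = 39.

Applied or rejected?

Applied

Atomic conditions:
  prior uses of this code ≤ 6: 1 ≤ 6 is true
  NOT order placed on a weekend: no → true
  account age ≤ 2635 days: 2030 ≤ 2635 is true
  NOT contains a gift card: yes → false
  email verified: no → false
  item count < 31: 39 < 31 is false
  ship-to country ∈ {CA, DE, UK}: AU is not in the set → false
  placed via mobile app: no → false
  first-time customer: yes → true
  loyalty tier ∈ {gold, none}: none is in the set → true
  order subtotal > 837.75 USD: 400.31 > 837.75 is false
Combine:
[1.1] NOT true = false
[1] false OR true = true
[2.2] NOT false = true
[2] true OR true OR false = true
[3.1] NOT false = true
[3] true OR false = true
[4] false OR true = true
[5] true OR false = true
[root] true AND true AND true AND true AND true = true
Overall: true → applied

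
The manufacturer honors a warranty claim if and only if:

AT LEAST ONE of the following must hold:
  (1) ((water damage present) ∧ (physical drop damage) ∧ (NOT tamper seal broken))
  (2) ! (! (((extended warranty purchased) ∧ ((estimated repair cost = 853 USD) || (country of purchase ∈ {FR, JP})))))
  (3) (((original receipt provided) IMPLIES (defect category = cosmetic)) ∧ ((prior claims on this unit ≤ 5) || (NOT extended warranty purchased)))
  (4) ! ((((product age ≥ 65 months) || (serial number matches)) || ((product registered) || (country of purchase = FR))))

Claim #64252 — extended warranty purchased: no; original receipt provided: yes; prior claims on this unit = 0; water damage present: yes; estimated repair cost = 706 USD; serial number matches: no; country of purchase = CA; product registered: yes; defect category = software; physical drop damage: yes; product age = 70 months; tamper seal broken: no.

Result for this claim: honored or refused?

Honored

Atomic conditions:
  water damage present: yes → true
  physical drop damage: yes → true
  NOT tamper seal broken: no → true
  extended warranty purchased: no → false
  estimated repair cost = 853 USD: 706 == 853 is false
  country of purchase ∈ {FR, JP}: CA is not in the set → false
  original receipt provided: yes → true
  defect category = cosmetic: software == cosmetic is false
  prior claims on this unit ≤ 5: 0 ≤ 5 is true
  NOT extended warranty purchased: no → true
  product age ≥ 65 months: 70 ≥ 65 is true
  serial number matches: no → false
  product registered: yes → true
  country of purchase = FR: CA == FR is false
Combine:
[1] true AND true AND true = true
[2.1.1.2] false OR false = false
[2.1.1] false AND false = false
[2.1] NOT false = true
[2] NOT true = false
[3.1] true → false = false
[3.2] true OR true = true
[3] false AND true = false
[4.1.1] true OR false = true
[4.1.2] true OR false = true
[4.1] true OR true = true
[4] NOT true = false
[root] true OR false OR false OR false = true
Overall: true → honored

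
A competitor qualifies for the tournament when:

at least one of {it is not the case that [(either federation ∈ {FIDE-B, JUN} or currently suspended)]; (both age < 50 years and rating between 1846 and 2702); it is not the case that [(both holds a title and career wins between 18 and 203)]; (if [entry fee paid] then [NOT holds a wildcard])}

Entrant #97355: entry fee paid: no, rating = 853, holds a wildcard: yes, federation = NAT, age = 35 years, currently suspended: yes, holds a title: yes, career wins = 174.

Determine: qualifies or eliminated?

Atomic conditions:
  federation ∈ {FIDE-B, JUN}: NAT is not in the set → false
  currently suspended: yes → true
  age < 50 years: 35 < 50 is true
  rating between 1846 and 2702: 853 in [1846, 2702] is false
  holds a title: yes → true
  career wins between 18 and 203: 174 in [18, 203] is true
  entry fee paid: no → false
  NOT holds a wildcard: yes → false
Combine:
[1.1] false OR true = true
[1] NOT true = false
[2] true AND false = false
[3.1] true AND true = true
[3] NOT true = false
[4] false → false (antecedent false ⇒ implication holds) = true
[root] false OR false OR false OR true = true
Overall: true → qualifies

Qualifies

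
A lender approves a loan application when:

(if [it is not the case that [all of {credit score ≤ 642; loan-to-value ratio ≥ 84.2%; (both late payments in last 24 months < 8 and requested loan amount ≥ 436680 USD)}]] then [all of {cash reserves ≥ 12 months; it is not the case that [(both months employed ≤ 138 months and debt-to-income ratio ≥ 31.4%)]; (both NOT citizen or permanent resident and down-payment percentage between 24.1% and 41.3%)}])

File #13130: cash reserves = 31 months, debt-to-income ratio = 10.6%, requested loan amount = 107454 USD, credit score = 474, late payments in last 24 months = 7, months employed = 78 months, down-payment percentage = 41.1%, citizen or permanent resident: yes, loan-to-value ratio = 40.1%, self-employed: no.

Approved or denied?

Atomic conditions:
  credit score ≤ 642: 474 ≤ 642 is true
  loan-to-value ratio ≥ 84.2%: 40.1 ≥ 84.2 is false
  late payments in last 24 months < 8: 7 < 8 is true
  requested loan amount ≥ 436680 USD: 107454 ≥ 436680 is false
  cash reserves ≥ 12 months: 31 ≥ 12 is true
  months employed ≤ 138 months: 78 ≤ 138 is true
  debt-to-income ratio ≥ 31.4%: 10.6 ≥ 31.4 is false
  NOT citizen or permanent resident: yes → false
  down-payment percentage between 24.1% and 41.3%: 41.1 in [24.1, 41.3] is true
Combine:
[1.1.3] true AND false = false
[1.1] true AND false AND false = false
[1] NOT false = true
[2.2.1] true AND false = false
[2.2] NOT false = true
[2.3] false AND true = false
[2] true AND true AND false = false
[root] true → false = false
Overall: false → denied

Denied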